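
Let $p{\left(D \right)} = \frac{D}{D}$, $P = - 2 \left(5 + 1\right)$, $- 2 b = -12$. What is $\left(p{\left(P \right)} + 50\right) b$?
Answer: $306$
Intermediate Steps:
$b = 6$ ($b = \left(- \frac{1}{2}\right) \left(-12\right) = 6$)
$P = -12$ ($P = \left(-2\right) 6 = -12$)
$p{\left(D \right)} = 1$
$\left(p{\left(P \right)} + 50\right) b = \left(1 + 50\right) 6 = 51 \cdot 6 = 306$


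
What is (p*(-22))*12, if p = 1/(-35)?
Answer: 264/35 ≈ 7.5429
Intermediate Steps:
p = -1/35 ≈ -0.028571
(p*(-22))*12 = -1/35*(-22)*12 = (22/35)*12 = 264/35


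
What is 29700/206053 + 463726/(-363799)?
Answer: -84747303178/74961875347 ≈ -1.1305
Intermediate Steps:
29700/206053 + 463726/(-363799) = 29700*(1/206053) + 463726*(-1/363799) = 29700/206053 - 463726/363799 = -84747303178/74961875347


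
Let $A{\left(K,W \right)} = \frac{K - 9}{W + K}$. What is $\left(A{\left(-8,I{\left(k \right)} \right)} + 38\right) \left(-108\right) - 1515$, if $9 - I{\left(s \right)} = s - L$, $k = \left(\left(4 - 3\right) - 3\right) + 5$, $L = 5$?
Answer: $-5007$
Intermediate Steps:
$k = 3$ ($k = \left(\left(4 - 3\right) - 3\right) + 5 = \left(1 - 3\right) + 5 = -2 + 5 = 3$)
$I{\left(s \right)} = 14 - s$ ($I{\left(s \right)} = 9 - \left(s - 5\right) = 9 - \left(-5 + s\right) = 14 - s$)
$A{\left(K,W \right)} = \frac{-9 + K}{K + W}$
$\left(A{\left(-8,I{\left(k \right)} \right)} + 38\right) \left(-108\right) - 1515 = \left(\frac{-9 - 8}{-8 + \left(14 - 3\right)} + 38\right) \left(-108\right) - 1515 = \left(\frac{1}{-8 + \left(14 - 3\right)} \left(-17\right) + 38\right) \left(-108\right) - 1515 = \left(\frac{1}{-8 + 11} \left(-17\right) + 38\right) \left(-108\right) - 1515 = \left(\frac{1}{3} \left(-17\right) + 38\right) \left(-108\right) - 1515 = \left(- \frac{17}{3} + 38\right) \left(-108\right) - 1515 = \frac{97}{3} \left(-108\right) - 1515 = -3492 - 1515 = -5007$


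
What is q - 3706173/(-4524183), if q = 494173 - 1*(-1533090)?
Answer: 1019079167478/502687 ≈ 2.0273e+6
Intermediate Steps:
q = 2027263 (q = 494173 + 1533090 = 2027263)
q - 3706173/(-4524183) = 2027263 - 3706173/(-4524183) = 2027263 - 3706173*(-1/4524183) = 2027263 + 411797/502687 = 1019079167478/502687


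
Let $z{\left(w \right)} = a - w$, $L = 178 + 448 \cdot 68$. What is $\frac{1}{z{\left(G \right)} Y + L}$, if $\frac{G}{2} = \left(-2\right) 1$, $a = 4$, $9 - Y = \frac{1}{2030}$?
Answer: $\frac{1015}{31174706} \approx 3.2558 \cdot 10^{-5}$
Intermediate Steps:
$Y = \frac{18269}{2030}$ ($Y = 9 - \frac{1}{2030} = \frac{18269}{2030} \approx 8.9995$)
$L = 30642$ ($L = 178 + 30464 = 30642$)
$G = -4$ ($G = 2 \left(\left(-2\right) 1\right) = 2 \left(-2\right) = -4$)
$z{\left(w \right)} = 4 - w$
$\frac{1}{z{\left(G \right)} Y + L} = \frac{1}{\left(4 - -4\right) \frac{18269}{2030} + 30642} = \frac{1}{\left(4 + 4\right) \frac{18269}{2030} + 30642} = \frac{1}{8 \cdot \frac{18269}{2030} + 30642} = \frac{1}{\frac{73076}{1015} + 30642} = \frac{1}{\frac{31174706}{1015}} = \frac{1015}{31174706}$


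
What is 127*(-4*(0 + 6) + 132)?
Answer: 13716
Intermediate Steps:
127*(-4*(0 + 6) + 132) = 127*(-4*6 + 132) = 127*(-24 + 132) = 127*108 = 13716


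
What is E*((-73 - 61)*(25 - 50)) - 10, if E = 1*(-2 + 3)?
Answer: 3340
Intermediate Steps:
E = 1 (E = 1*1 = 1)
E*((-73 - 61)*(25 - 50)) - 10 = 1*((-73 - 61)*(25 - 50)) - 10 = 1*(-134*(-25)) - 10 = 1*3350 - 10 = 3350 - 10 = 3340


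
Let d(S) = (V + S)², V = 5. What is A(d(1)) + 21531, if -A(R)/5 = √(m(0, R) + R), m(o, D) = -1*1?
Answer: 21531 - 5*√35 ≈ 21501.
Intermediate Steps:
m(o, D) = -1
d(S) = (5 + S)²
A(R) = -5*√(-1 + R)
A(d(1)) + 21531 = -5*√(-1 + (5 + 1)²) + 21531 = -5*√(-1 + 6²) + 21531 = -5*√(-1 + 36) + 21531 = -5*√35 + 21531 = 21531 - 5*√35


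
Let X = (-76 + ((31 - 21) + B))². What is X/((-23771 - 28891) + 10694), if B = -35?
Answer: -10201/41968 ≈ -0.24307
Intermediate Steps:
X = 10201 (X = (-76 + ((31 - 21) - 35))² = (-76 + (10 - 35))² = (-76 - 25)² = (-101)² = 10201)
X/((-23771 - 28891) + 10694) = 10201/((-23771 - 28891) + 10694) = 10201/(-52662 + 10694) = 10201/(-41968) = 10201*(-1/41968) = -10201/41968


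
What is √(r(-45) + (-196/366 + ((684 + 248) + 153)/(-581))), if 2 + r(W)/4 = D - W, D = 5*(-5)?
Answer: √16056428601/15189 ≈ 8.3425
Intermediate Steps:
D = -25
r(W) = -108 - 4*W (r(W) = -8 + 4*(-25 - W) = -8 + (-100 - 4*W) = -108 - 4*W)
√(r(-45) + (-196/366 + ((684 + 248) + 153)/(-581))) = √((-108 - 4*(-45)) + (-196/366 + ((684 + 248) + 153)/(-581))) = √((-108 + 180) + (-196*1/366 + (932 + 153)*(-1/581))) = √(72 + (-98/183 + 1085*(-1/581))) = √(72 + (-98/183 - 155/83)) = √(72 - 36499/15189) = √(1057109/15189) = √16056428601/15189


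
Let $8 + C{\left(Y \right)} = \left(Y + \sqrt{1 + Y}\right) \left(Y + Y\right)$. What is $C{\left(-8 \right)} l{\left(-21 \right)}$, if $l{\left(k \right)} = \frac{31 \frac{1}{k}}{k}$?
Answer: $\frac{1240}{147} - \frac{496 i \sqrt{7}}{441} \approx 8.4354 - 2.9757 i$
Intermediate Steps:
$l{\left(k \right)} = \frac{31}{k^{2}}$
$C{\left(Y \right)} = -8 + 2 Y \left(Y + \sqrt{1 + Y}\right)$ ($C{\left(Y \right)} = -8 + \left(Y + \sqrt{1 + Y}\right) \left(Y + Y\right) = -8 + \left(Y + \sqrt{1 + Y}\right) 2 Y = -8 + 2 Y \left(Y + \sqrt{1 + Y}\right)$)
$C{\left(-8 \right)} l{\left(-21 \right)} = \left(-8 + 2 \left(-8\right)^{2} + 2 \left(-8\right) \sqrt{1 - 8}\right) \frac{31}{441} = \left(-8 + 2 \cdot 64 + 2 \left(-8\right) \sqrt{-7}\right) 31 \cdot \frac{1}{441} = \left(-8 + 128 + 2 \left(-8\right) i \sqrt{7}\right) \frac{31}{441} = \left(-8 + 128 - 16 i \sqrt{7}\right) \frac{31}{441} = \left(120 - 16 i \sqrt{7}\right) \frac{31}{441} = \frac{1240}{147} - \frac{496 i \sqrt{7}}{441}$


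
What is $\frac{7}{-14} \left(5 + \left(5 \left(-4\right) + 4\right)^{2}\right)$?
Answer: $- \frac{261}{2} \approx -130.5$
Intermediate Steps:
$\frac{7}{-14} \left(5 + \left(5 \left(-4\right) + 4\right)^{2}\right) = 7 \left(- \frac{1}{14}\right) \left(5 + \left(-20 + 4\right)^{2}\right) = - \frac{5 + \left(-16\right)^{2}}{2} = - \frac{5 + 256}{2} = \left(- \frac{1}{2}\right) 261 = - \frac{261}{2}$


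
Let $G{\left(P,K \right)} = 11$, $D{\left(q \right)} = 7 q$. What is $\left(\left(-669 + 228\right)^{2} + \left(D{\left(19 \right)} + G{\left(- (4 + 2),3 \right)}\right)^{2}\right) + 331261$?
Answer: $546478$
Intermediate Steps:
$\left(\left(-669 + 228\right)^{2} + \left(D{\left(19 \right)} + G{\left(- (4 + 2),3 \right)}\right)^{2}\right) + 331261 = \left(\left(-669 + 228\right)^{2} + \left(7 \cdot 19 + 11\right)^{2}\right) + 331261 = \left(\left(-441\right)^{2} + \left(133 + 11\right)^{2}\right) + 331261 = \left(194481 + 144^{2}\right) + 331261 = \left(194481 + 20736\right) + 331261 = 215217 + 331261 = 546478$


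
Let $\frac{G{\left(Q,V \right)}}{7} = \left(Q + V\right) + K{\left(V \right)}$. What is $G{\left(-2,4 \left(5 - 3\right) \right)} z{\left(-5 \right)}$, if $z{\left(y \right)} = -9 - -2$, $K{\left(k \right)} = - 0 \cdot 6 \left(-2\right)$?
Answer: $-294$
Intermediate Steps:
$K{\left(k \right)} = 0$ ($K{\left(k \right)} = - 0 \left(-2\right) = \left(-1\right) 0 = 0$)
$z{\left(y \right)} = -7$ ($z{\left(y \right)} = -9 + 2 = -7$)
$G{\left(Q,V \right)} = 7 Q + 7 V$ ($G{\left(Q,V \right)} = 7 \left(\left(Q + V\right) + 0\right) = 7 \left(Q + V\right) = 7 Q + 7 V$)
$G{\left(-2,4 \left(5 - 3\right) \right)} z{\left(-5 \right)} = \left(7 \left(-2\right) + 7 \cdot 4 \left(5 - 3\right)\right) \left(-7\right) = \left(-14 + 7 \cdot 4 \cdot 2\right) \left(-7\right) = \left(-14 + 7 \cdot 8\right) \left(-7\right) = \left(-14 + 56\right) \left(-7\right) = 42 \left(-7\right) = -294$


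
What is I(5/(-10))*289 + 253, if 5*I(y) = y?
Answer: 2241/10 ≈ 224.10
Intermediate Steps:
I(y) = y/5
I(5/(-10))*289 + 253 = ((5/(-10))/5)*289 + 253 = ((5*(-⅒))/5)*289 + 253 = ((⅕)*(-½))*289 + 253 = -⅒*289 + 253 = -289/10 + 253 = 2241/10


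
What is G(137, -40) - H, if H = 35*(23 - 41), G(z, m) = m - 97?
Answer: 493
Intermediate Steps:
G(z, m) = -97 + m
H = -630 (H = 35*(-18) = -630)
G(137, -40) - H = (-97 - 40) - 1*(-630) = -137 + 630 = 493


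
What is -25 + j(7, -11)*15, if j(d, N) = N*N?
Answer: 1790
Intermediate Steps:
j(d, N) = N²
-25 + j(7, -11)*15 = -25 + (-11)²*15 = -25 + 121*15 = -25 + 1815 = 1790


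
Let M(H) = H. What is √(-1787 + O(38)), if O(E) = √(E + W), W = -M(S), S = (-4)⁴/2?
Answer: √(-1787 + 3*I*√10) ≈ 0.1122 + 42.273*I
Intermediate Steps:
S = 128 (S = 256*(½) = 128)
W = -128 (W = -1*128 = -128)
O(E) = √(-128 + E) (O(E) = √(E - 128) = √(-128 + E))
√(-1787 + O(38)) = √(-1787 + √(-128 + 38)) = √(-1787 + √(-90)) = √(-1787 + 3*I*√10)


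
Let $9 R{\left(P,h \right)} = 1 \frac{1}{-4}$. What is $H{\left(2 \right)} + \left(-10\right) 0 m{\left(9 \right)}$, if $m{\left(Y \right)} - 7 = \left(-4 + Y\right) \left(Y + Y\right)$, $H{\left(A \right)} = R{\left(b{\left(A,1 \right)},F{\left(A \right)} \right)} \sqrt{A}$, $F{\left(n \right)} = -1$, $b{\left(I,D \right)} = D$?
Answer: $- \frac{\sqrt{2}}{36} \approx -0.039284$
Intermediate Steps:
$R{\left(P,h \right)} = - \frac{1}{36}$ ($R{\left(P,h \right)} = \frac{1 \frac{1}{-4}}{9} = \frac{1 \left(- \frac{1}{4}\right)}{9} = \frac{1}{9} \left(- \frac{1}{4}\right) = - \frac{1}{36}$)
$H{\left(A \right)} = - \frac{\sqrt{A}}{36}$
$m{\left(Y \right)} = 7 + 2 Y \left(-4 + Y\right)$ ($m{\left(Y \right)} = 7 + \left(-4 + Y\right) \left(Y + Y\right) = 7 + \left(-4 + Y\right) 2 Y = 7 + 2 Y \left(-4 + Y\right)$)
$H{\left(2 \right)} + \left(-10\right) 0 m{\left(9 \right)} = - \frac{\sqrt{2}}{36} + \left(-10\right) 0 \left(7 - 72 + 2 \cdot 9^{2}\right) = - \frac{\sqrt{2}}{36} + 0 \left(7 - 72 + 2 \cdot 81\right) = - \frac{\sqrt{2}}{36} + 0 \left(7 - 72 + 162\right) = - \frac{\sqrt{2}}{36} + 0 \cdot 97 = - \frac{\sqrt{2}}{36} + 0 = - \frac{\sqrt{2}}{36}$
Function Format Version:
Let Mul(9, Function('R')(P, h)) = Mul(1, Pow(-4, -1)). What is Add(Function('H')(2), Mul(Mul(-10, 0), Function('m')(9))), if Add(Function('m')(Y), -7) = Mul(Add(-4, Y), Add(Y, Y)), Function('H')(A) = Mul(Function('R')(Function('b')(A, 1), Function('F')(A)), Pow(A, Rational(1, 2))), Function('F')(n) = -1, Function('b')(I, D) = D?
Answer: Mul(Rational(-1, 36), Pow(2, Rational(1, 2))) ≈ -0.039284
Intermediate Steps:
Function('R')(P, h) = Rational(-1, 36) (Function('R')(P, h) = Mul(Rational(1, 9), Mul(1, Pow(-4, -1))) = Mul(Rational(1, 9), Mul(1, Rational(-1, 4))) = Mul(Rational(1, 9), Rational(-1, 4)) = Rational(-1, 36))
Function('H')(A) = Mul(Rational(-1, 36), Pow(A, Rational(1, 2)))
Function('m')(Y) = Add(7, Mul(2, Y, Add(-4, Y))) (Function('m')(Y) = Add(7, Mul(Add(-4, Y), Add(Y, Y))) = Add(7, Mul(Add(-4, Y), Mul(2, Y))) = Add(7, Mul(2, Y, Add(-4, Y))))
Add(Function('H')(2), Mul(Mul(-10, 0), Function('m')(9))) = Add(Mul(Rational(-1, 36), Pow(2, Rational(1, 2))), Mul(Mul(-10, 0), Add(7, Mul(-8, 9), Mul(2, Pow(9, 2))))) = Add(Mul(Rational(-1, 36), Pow(2, Rational(1, 2))), Mul(0, Add(7, -72, Mul(2, 81)))) = Add(Mul(Rational(-1, 36), Pow(2, Rational(1, 2))), Mul(0, Add(7, -72, 162))) = Add(Mul(Rational(-1, 36), Pow(2, Rational(1, 2))), Mul(0, 97)) = Add(Mul(Rational(-1, 36), Pow(2, Rational(1, 2))), 0) = Mul(Rational(-1, 36), Pow(2, Rational(1, 2)))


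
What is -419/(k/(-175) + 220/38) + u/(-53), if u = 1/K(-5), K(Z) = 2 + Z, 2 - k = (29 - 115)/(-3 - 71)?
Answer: -8195336864/113154099 ≈ -72.426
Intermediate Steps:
k = 31/37 (k = 2 - (29 - 115)/(-3 - 71) = 2 - (-86)/(-74) = 2 - (-86)*(-1)/74 = 2 - 1*43/37 = 2 - 43/37 = 31/37 ≈ 0.83784)
u = -⅓ (u = 1/(2 - 5) = 1/(-3) = -⅓ ≈ -0.33333)
-419/(k/(-175) + 220/38) + u/(-53) = -419/((31/37)/(-175) + 220/38) - ⅓/(-53) = -419/((31/37)*(-1/175) + 220*(1/38)) - ⅓*(-1/53) = -419/(-31/6475 + 110/19) + 1/159 = -419/711661/123025 + 1/159 = -419*123025/711661 + 1/159 = -51547475/711661 + 1/159 = -8195336864/113154099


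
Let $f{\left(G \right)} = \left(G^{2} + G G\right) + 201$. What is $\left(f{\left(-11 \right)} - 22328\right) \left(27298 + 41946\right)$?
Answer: $-1515404940$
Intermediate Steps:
$f{\left(G \right)} = 201 + 2 G^{2}$ ($f{\left(G \right)} = \left(G^{2} + G^{2}\right) + 201 = 2 G^{2} + 201 = 201 + 2 G^{2}$)
$\left(f{\left(-11 \right)} - 22328\right) \left(27298 + 41946\right) = \left(\left(201 + 2 \left(-11\right)^{2}\right) - 22328\right) \left(27298 + 41946\right) = \left(\left(201 + 2 \cdot 121\right) - 22328\right) 69244 = \left(\left(201 + 242\right) - 22328\right) 69244 = \left(443 - 22328\right) 69244 = \left(-21885\right) 69244 = -1515404940$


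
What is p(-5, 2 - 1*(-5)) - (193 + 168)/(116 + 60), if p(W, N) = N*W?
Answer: -6521/176 ≈ -37.051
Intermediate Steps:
p(-5, 2 - 1*(-5)) - (193 + 168)/(116 + 60) = (2 - 1*(-5))*(-5) - (193 + 168)/(116 + 60) = (2 + 5)*(-5) - 361/176 = 7*(-5) - 361/176 = -35 - 1*361/176 = -35 - 361/176 = -6521/176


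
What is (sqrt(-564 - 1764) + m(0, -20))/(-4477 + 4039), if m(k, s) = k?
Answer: -I*sqrt(582)/219 ≈ -0.11016*I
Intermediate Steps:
(sqrt(-564 - 1764) + m(0, -20))/(-4477 + 4039) = (sqrt(-564 - 1764) + 0)/(-4477 + 4039) = (sqrt(-2328) + 0)/(-438) = (2*I*sqrt(582) + 0)*(-1/438) = (2*I*sqrt(582))*(-1/438) = -I*sqrt(582)/219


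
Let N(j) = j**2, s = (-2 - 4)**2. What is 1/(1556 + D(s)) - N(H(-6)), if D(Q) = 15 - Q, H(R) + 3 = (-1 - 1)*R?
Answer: -124334/1535 ≈ -80.999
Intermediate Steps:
H(R) = -3 - 2*R (H(R) = -3 + (-1 - 1)*R = -3 - 2*R)
s = 36 (s = (-6)**2 = 36)
1/(1556 + D(s)) - N(H(-6)) = 1/(1556 + (15 - 1*36)) - (-3 - 2*(-6))**2 = 1/(1556 + (15 - 36)) - (-3 + 12)**2 = 1/(1556 - 21) - 1*9**2 = 1/1535 - 1*81 = 1/1535 - 81 = -124334/1535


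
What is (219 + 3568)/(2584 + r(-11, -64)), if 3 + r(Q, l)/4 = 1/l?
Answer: 60592/41151 ≈ 1.4724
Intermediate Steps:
r(Q, l) = -12 + 4/l
(219 + 3568)/(2584 + r(-11, -64)) = (219 + 3568)/(2584 + (-12 + 4/(-64))) = 3787/(2584 + (-12 + 4*(-1/64))) = 3787/(2584 + (-12 - 1/16)) = 3787/(2584 - 193/16) = 3787/(41151/16) = 3787*(16/41151) = 60592/41151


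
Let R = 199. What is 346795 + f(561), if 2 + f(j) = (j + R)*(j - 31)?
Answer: 749593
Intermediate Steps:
f(j) = -2 + (-31 + j)*(199 + j) (f(j) = -2 + (j + 199)*(j - 31) = -2 + (199 + j)*(-31 + j) = -2 + (-31 + j)*(199 + j))
346795 + f(561) = 346795 + (-6171 + 561² + 168*561) = 346795 + (-6171 + 314721 + 94248) = 346795 + 402798 = 749593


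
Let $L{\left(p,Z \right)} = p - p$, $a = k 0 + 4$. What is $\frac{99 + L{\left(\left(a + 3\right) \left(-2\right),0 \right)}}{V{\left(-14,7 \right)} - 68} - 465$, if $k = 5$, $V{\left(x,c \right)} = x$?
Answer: $- \frac{38229}{82} \approx -466.21$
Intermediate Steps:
$a = 4$ ($a = 5 \cdot 0 + 4 = 0 + 4 = 4$)
$L{\left(p,Z \right)} = 0$
$\frac{99 + L{\left(\left(a + 3\right) \left(-2\right),0 \right)}}{V{\left(-14,7 \right)} - 68} - 465 = \frac{99 + 0}{-14 - 68} - 465 = \frac{99}{-82} - 465 = 99 \left(- \frac{1}{82}\right) - 465 = - \frac{99}{82} - 465 = - \frac{38229}{82}$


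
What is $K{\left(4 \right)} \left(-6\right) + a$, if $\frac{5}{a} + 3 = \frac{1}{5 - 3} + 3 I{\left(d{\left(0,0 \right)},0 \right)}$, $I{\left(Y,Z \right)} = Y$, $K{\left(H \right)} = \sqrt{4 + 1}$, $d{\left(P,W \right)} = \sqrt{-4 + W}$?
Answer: $- \frac{50}{169} - 6 \sqrt{5} - \frac{120 i}{169} \approx -13.712 - 0.71006 i$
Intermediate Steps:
$K{\left(H \right)} = \sqrt{5}$
$a = \frac{20 \left(- \frac{5}{2} - 6 i\right)}{169}$ ($a = \frac{5}{-3 + \left(\frac{1}{5 - 3} + 3 \sqrt{-4 + 0}\right)} = \frac{5}{-3 + \left(\frac{1}{2} + 3 \sqrt{-4}\right)} = \frac{5}{-3 + \left(\frac{1}{2} + 3 \cdot 2 i\right)} = \frac{5}{-3 + \left(\frac{1}{2} + 6 i\right)} = \frac{5}{- \frac{5}{2} + 6 i} = 5 \frac{4 \left(- \frac{5}{2} - 6 i\right)}{169} = \frac{20 \left(- \frac{5}{2} - 6 i\right)}{169} \approx -0.29586 - 0.71006 i$)
$K{\left(4 \right)} \left(-6\right) + a = \sqrt{5} \left(-6\right) - \left(\frac{50}{169} + \frac{120 i}{169}\right) = - 6 \sqrt{5} - \left(\frac{50}{169} + \frac{120 i}{169}\right) = - \frac{50}{169} - 6 \sqrt{5} - \frac{120 i}{169}$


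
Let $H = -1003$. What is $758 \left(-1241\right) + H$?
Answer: $-941681$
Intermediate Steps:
$758 \left(-1241\right) + H = 758 \left(-1241\right) - 1003 = -940678 - 1003 = -941681$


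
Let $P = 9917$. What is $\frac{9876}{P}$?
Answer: $\frac{9876}{9917} \approx 0.99587$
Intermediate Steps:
$\frac{9876}{P} = \frac{9876}{9917}$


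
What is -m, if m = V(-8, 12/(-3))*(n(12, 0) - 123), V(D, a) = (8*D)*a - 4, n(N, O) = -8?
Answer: 33012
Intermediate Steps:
V(D, a) = -4 + 8*D*a (V(D, a) = 8*D*a - 4 = -4 + 8*D*a)
m = -33012 (m = (-4 + 8*(-8)*(12/(-3)))*(-8 - 123) = (-4 + 8*(-8)*(12*(-⅓)))*(-131) = (-4 + 8*(-8)*(-4))*(-131) = (-4 + 256)*(-131) = 252*(-131) = -33012)
-m = -1*(-33012) = 33012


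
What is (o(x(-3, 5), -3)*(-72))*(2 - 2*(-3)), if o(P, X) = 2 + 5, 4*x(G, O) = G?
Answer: -4032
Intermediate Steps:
x(G, O) = G/4
o(P, X) = 7
(o(x(-3, 5), -3)*(-72))*(2 - 2*(-3)) = (7*(-72))*(2 - 2*(-3)) = -504*(2 + 6) = -504*8 = -4032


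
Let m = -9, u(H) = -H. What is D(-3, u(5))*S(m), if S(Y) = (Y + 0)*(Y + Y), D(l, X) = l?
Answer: -486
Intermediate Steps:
S(Y) = 2*Y**2 (S(Y) = Y*(2*Y) = 2*Y**2)
D(-3, u(5))*S(m) = -6*(-9)**2 = -6*81 = -3*162 = -486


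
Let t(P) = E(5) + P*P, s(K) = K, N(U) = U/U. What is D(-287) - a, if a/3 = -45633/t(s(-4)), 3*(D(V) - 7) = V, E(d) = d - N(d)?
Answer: 405377/60 ≈ 6756.3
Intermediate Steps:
N(U) = 1
E(d) = -1 + d (E(d) = d - 1*1 = d - 1 = -1 + d)
D(V) = 7 + V/3
t(P) = 4 + P² (t(P) = (-1 + 5) + P*P = 4 + P²)
a = -136899/20 (a = 3*(-45633/(4 + (-4)²)) = 3*(-45633/(4 + 16)) = 3*(-45633/20) = -136899/20 ≈ -6845.0)
D(-287) - a = (7 + (⅓)*(-287)) - 1*(-136899/20) = (7 - 287/3) + 136899/20 = -266/3 + 136899/20 = 405377/60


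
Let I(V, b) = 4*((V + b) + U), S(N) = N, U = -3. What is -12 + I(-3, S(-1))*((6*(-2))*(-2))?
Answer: -684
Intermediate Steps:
I(V, b) = -12 + 4*V + 4*b (I(V, b) = 4*((V + b) - 3) = 4*(-3 + V + b) = -12 + 4*V + 4*b)
-12 + I(-3, S(-1))*((6*(-2))*(-2)) = -12 + (-12 + 4*(-3) + 4*(-1))*((6*(-2))*(-2)) = -12 + (-12 - 12 - 4)*(-12*(-2)) = -12 - 28*24 = -12 - 672 = -684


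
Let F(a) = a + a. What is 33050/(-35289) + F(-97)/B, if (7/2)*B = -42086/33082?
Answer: 395647250821/742586427 ≈ 532.80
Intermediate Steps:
F(a) = 2*a
B = -42086/115787 (B = 2*(-42086/33082)/7 = 2*(-42086*1/33082)/7 = (2/7)*(-21043/16541) = -42086/115787 ≈ -0.36348)
33050/(-35289) + F(-97)/B = 33050/(-35289) + (2*(-97))/(-42086/115787) = 33050*(-1/35289) - 194*(-115787/42086) = -33050/35289 + 11231339/21043 = 395647250821/742586427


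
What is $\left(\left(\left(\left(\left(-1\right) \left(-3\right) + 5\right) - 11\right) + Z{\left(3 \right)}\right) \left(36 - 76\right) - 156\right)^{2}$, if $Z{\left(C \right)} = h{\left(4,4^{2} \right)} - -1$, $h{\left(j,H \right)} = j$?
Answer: $55696$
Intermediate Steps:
$Z{\left(C \right)} = 5$ ($Z{\left(C \right)} = 4 - -1 = 4 + 1 = 5$)
$\left(\left(\left(\left(\left(-1\right) \left(-3\right) + 5\right) - 11\right) + Z{\left(3 \right)}\right) \left(36 - 76\right) - 156\right)^{2} = \left(\left(\left(\left(\left(-1\right) \left(-3\right) + 5\right) - 11\right) + 5\right) \left(36 - 76\right) - 156\right)^{2} = \left(\left(\left(\left(3 + 5\right) - 11\right) + 5\right) \left(-40\right) - 156\right)^{2} = \left(\left(\left(8 - 11\right) + 5\right) \left(-40\right) - 156\right)^{2} = \left(\left(-3 + 5\right) \left(-40\right) - 156\right)^{2} = \left(2 \left(-40\right) - 156\right)^{2} = \left(-80 - 156\right)^{2} = \left(-236\right)^{2} = 55696$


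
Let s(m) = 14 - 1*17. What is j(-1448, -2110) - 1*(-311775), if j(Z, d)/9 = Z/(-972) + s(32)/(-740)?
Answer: 6229533109/19980 ≈ 3.1179e+5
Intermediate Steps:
s(m) = -3 (s(m) = 14 - 17 = -3)
j(Z, d) = 27/740 - Z/108 (j(Z, d) = 9*(Z/(-972) - 3/(-740)) = 9*(Z*(-1/972) - 3*(-1/740)) = 9*(-Z/972 + 3/740) = 9*(3/740 - Z/972) = 27/740 - Z/108)
j(-1448, -2110) - 1*(-311775) = (27/740 - 1/108*(-1448)) - 1*(-311775) = (27/740 + 362/27) + 311775 = 268609/19980 + 311775 = 6229533109/19980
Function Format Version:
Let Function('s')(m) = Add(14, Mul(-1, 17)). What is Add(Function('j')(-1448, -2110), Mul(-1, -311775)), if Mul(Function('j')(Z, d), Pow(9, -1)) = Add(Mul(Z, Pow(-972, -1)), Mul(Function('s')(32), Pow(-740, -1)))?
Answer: Rational(6229533109, 19980) ≈ 3.1179e+5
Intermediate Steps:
Function('s')(m) = -3 (Function('s')(m) = Add(14, -17) = -3)
Function('j')(Z, d) = Add(Rational(27, 740), Mul(Rational(-1, 108), Z)) (Function('j')(Z, d) = Mul(9, Add(Mul(Z, Pow(-972, -1)), Mul(-3, Pow(-740, -1)))) = Mul(9, Add(Mul(Z, Rational(-1, 972)), Mul(-3, Rational(-1, 740)))) = Mul(9, Add(Mul(Rational(-1, 972), Z), Rational(3, 740))) = Mul(9, Add(Rational(3, 740), Mul(Rational(-1, 972), Z))) = Add(Rational(27, 740), Mul(Rational(-1, 108), Z)))
Add(Function('j')(-1448, -2110), Mul(-1, -311775)) = Add(Add(Rational(27, 740), Mul(Rational(-1, 108), -1448)), Mul(-1, -311775)) = Add(Add(Rational(27, 740), Rational(362, 27)), 311775) = Add(Rational(268609, 19980), 311775) = Rational(6229533109, 19980)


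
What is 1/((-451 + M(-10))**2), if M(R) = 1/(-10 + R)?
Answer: 400/81378441 ≈ 4.9153e-6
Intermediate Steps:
1/((-451 + M(-10))**2) = 1/((-451 + 1/(-10 - 10))**2) = 1/((-451 + 1/(-20))**2) = 1/((-451 - 1/20)**2) = 1/((-9021/20)**2) = 1/(81378441/400) = 400/81378441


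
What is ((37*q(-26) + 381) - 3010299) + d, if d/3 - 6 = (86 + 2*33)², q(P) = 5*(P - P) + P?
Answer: -2941550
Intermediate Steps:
q(P) = P (q(P) = 5*0 + P = 0 + P = P)
d = 69330 (d = 18 + 3*(86 + 2*33)² = 18 + 3*(86 + 66)² = 18 + 3*152² = 18 + 3*23104 = 18 + 69312 = 69330)
((37*q(-26) + 381) - 3010299) + d = ((37*(-26) + 381) - 3010299) + 69330 = ((-962 + 381) - 3010299) + 69330 = (-581 - 3010299) + 69330 = -3010880 + 69330 = -2941550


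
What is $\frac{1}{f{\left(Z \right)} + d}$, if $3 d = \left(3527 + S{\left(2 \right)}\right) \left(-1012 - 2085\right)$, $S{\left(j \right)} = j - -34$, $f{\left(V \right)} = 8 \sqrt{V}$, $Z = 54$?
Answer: $- \frac{33103833}{121762639890217} - \frac{216 \sqrt{6}}{121762639890217} \approx -2.7188 \cdot 10^{-7}$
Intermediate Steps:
$S{\left(j \right)} = 34 + j$ ($S{\left(j \right)} = j + 34 = 34 + j$)
$d = - \frac{11034611}{3}$ ($d = \frac{\left(3527 + \left(34 + 2\right)\right) \left(-1012 - 2085\right)}{3} = \frac{\left(3527 + 36\right) \left(-3097\right)}{3} = \frac{3563 \left(-3097\right)}{3} = \frac{1}{3} \left(-11034611\right) = - \frac{11034611}{3} \approx -3.6782 \cdot 10^{6}$)
$\frac{1}{f{\left(Z \right)} + d} = \frac{1}{8 \sqrt{54} - \frac{11034611}{3}} = \frac{1}{8 \cdot 3 \sqrt{6} - \frac{11034611}{3}} = \frac{1}{24 \sqrt{6} - \frac{11034611}{3}} = \frac{1}{- \frac{11034611}{3} + 24 \sqrt{6}}$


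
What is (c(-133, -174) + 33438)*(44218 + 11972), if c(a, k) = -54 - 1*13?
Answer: 1875116490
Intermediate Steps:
c(a, k) = -67 (c(a, k) = -54 - 13 = -67)
(c(-133, -174) + 33438)*(44218 + 11972) = (-67 + 33438)*(44218 + 11972) = 33371*56190 = 1875116490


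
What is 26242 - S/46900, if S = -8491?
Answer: 175822613/6700 ≈ 26242.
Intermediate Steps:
26242 - S/46900 = 26242 - (-8491)/46900 = 26242 - 1*(-1213/6700) = 26242 + 1213/6700 = 175822613/6700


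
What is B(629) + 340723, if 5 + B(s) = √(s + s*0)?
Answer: 340718 + √629 ≈ 3.4074e+5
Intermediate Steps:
B(s) = -5 + √s (B(s) = -5 + √(s + s*0) = -5 + √(s + 0) = -5 + √s)
B(629) + 340723 = (-5 + √629) + 340723 = 340718 + √629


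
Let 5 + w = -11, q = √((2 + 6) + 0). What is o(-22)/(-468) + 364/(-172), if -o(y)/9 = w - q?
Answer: -1355/559 - √2/26 ≈ -2.4784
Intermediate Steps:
q = 2*√2 (q = √(8 + 0) = √8 = 2*√2 ≈ 2.8284)
w = -16 (w = -5 - 11 = -16)
o(y) = 144 + 18*√2 (o(y) = -9*(-16 - 2*√2) = 144 + 18*√2)
o(-22)/(-468) + 364/(-172) = (144 + 18*√2)/(-468) + 364/(-172) = (144 + 18*√2)*(-1/468) + 364*(-1/172) = (-4/13 - √2/26) - 91/43 = -1355/559 - √2/26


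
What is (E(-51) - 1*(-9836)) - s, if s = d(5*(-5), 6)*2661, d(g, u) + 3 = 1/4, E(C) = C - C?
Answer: 68615/4 ≈ 17154.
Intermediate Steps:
E(C) = 0
d(g, u) = -11/4 (d(g, u) = -3 + 1/4 = -11/4)
s = -29271/4 (s = -11/4*2661 = -29271/4 ≈ -7317.8)
(E(-51) - 1*(-9836)) - s = (0 - 1*(-9836)) - 1*(-29271/4) = (0 + 9836) + 29271/4 = 9836 + 29271/4 = 68615/4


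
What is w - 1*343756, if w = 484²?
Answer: -109500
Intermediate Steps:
w = 234256
w - 1*343756 = 234256 - 1*343756 = 234256 - 343756 = -109500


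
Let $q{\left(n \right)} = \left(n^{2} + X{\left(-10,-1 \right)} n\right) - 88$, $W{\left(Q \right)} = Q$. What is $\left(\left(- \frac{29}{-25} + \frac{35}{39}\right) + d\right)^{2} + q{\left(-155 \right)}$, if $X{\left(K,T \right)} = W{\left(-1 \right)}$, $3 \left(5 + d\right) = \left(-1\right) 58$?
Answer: $\frac{23374172461}{950625} \approx 24588.0$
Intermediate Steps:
$d = - \frac{73}{3}$ ($d = -5 + \frac{\left(-1\right) 58}{3} = -5 + \frac{1}{3} \left(-58\right) = -5 - \frac{58}{3} = - \frac{73}{3} \approx -24.333$)
$X{\left(K,T \right)} = -1$
$q{\left(n \right)} = -88 + n^{2} - n$ ($q{\left(n \right)} = \left(n^{2} - n\right) - 88 = -88 + n^{2} - n$)
$\left(\left(- \frac{29}{-25} + \frac{35}{39}\right) + d\right)^{2} + q{\left(-155 \right)} = \left(\left(- \frac{29}{-25} + \frac{35}{39}\right) - \frac{73}{3}\right)^{2} - \left(-67 - 24025\right) = \left(\left(\left(-29\right) \left(- \frac{1}{25}\right) + 35 \cdot \frac{1}{39}\right) - \frac{73}{3}\right)^{2} + \left(-88 + 24025 + 155\right) = \left(\left(\frac{29}{25} + \frac{35}{39}\right) - \frac{73}{3}\right)^{2} + 24092 = \left(\frac{2006}{975} - \frac{73}{3}\right)^{2} + 24092 = \left(- \frac{21719}{975}\right)^{2} + 24092 = \frac{471714961}{950625} + 24092 = \frac{23374172461}{950625}$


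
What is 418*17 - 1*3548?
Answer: 3558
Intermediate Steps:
418*17 - 1*3548 = 7106 - 3548 = 3558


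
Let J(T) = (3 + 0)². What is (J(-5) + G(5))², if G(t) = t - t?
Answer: 81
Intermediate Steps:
G(t) = 0
J(T) = 9 (J(T) = 3² = 9)
(J(-5) + G(5))² = (9 + 0)² = 9² = 81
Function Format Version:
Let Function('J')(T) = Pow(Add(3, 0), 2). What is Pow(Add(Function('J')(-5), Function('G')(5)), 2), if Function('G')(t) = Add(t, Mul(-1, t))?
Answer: 81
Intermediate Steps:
Function('G')(t) = 0
Function('J')(T) = 9 (Function('J')(T) = Pow(3, 2) = 9)
Pow(Add(Function('J')(-5), Function('G')(5)), 2) = Pow(Add(9, 0), 2) = Pow(9, 2) = 81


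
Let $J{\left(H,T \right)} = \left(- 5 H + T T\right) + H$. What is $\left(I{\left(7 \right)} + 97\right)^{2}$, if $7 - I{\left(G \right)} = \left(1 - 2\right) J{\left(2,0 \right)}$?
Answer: $9216$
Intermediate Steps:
$J{\left(H,T \right)} = T^{2} - 4 H$ ($J{\left(H,T \right)} = \left(- 5 H + T^{2}\right) + H = \left(T^{2} - 5 H\right) + H = T^{2} - 4 H$)
$I{\left(G \right)} = -1$ ($I{\left(G \right)} = 7 - \left(1 - 2\right) \left(0^{2} - 8\right) = 7 - \left(1 - 2\right) \left(0 - 8\right) = 7 - \left(-1\right) \left(-8\right) = 7 - 8 = -1$)
$\left(I{\left(7 \right)} + 97\right)^{2} = \left(-1 + 97\right)^{2} = 96^{2} = 9216$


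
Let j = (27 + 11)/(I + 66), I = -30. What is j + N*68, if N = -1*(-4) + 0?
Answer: 4915/18 ≈ 273.06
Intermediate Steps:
j = 19/18 (j = (27 + 11)/(-30 + 66) = 38/36 = 38*(1/36) = 19/18 ≈ 1.0556)
N = 4 (N = 4 + 0 = 4)
j + N*68 = 19/18 + 4*68 = 19/18 + 272 = 4915/18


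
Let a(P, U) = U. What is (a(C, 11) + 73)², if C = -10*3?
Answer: 7056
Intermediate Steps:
C = -30 (C = -2*15 = -30)
(a(C, 11) + 73)² = (11 + 73)² = 84² = 7056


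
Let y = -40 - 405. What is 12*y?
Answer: -5340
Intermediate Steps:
y = -445
12*y = 12*(-445) = -5340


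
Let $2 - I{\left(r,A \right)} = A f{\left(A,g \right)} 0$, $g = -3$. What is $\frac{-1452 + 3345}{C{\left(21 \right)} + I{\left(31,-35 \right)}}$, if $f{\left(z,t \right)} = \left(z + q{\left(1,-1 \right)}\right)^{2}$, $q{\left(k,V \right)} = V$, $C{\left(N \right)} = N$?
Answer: $\frac{1893}{23} \approx 82.304$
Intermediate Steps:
$f{\left(z,t \right)} = \left(-1 + z\right)^{2}$ ($f{\left(z,t \right)} = \left(z - 1\right)^{2} = \left(-1 + z\right)^{2}$)
$I{\left(r,A \right)} = 2$ ($I{\left(r,A \right)} = 2 - A \left(-1 + A\right)^{2} \cdot 0 = 2 - 0 = 2 + 0 = 2$)
$\frac{-1452 + 3345}{C{\left(21 \right)} + I{\left(31,-35 \right)}} = \frac{-1452 + 3345}{21 + 2} = \frac{1893}{23}$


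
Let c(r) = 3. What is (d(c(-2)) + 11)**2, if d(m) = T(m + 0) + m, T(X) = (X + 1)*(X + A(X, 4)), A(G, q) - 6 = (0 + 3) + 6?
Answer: 7396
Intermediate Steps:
A(G, q) = 15 (A(G, q) = 6 + ((0 + 3) + 6) = 6 + (3 + 6) = 6 + 9 = 15)
T(X) = (1 + X)*(15 + X) (T(X) = (X + 1)*(X + 15) = (1 + X)*(15 + X))
d(m) = 15 + m**2 + 17*m (d(m) = (15 + (m + 0)**2 + 16*(m + 0)) + m = (15 + m**2 + 16*m) + m = 15 + m**2 + 17*m)
(d(c(-2)) + 11)**2 = ((15 + 3**2 + 17*3) + 11)**2 = ((15 + 9 + 51) + 11)**2 = (75 + 11)**2 = 86**2 = 7396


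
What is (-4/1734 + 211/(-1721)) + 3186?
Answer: 4753666523/1492107 ≈ 3185.9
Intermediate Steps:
(-4/1734 + 211/(-1721)) + 3186 = (-4*1/1734 + 211*(-1/1721)) + 3186 = (-2/867 - 211/1721) + 3186 = -186379/1492107 + 3186 = 4753666523/1492107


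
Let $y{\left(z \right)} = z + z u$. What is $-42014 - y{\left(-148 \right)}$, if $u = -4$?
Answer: $-42458$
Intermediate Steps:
$y{\left(z \right)} = - 3 z$ ($y{\left(z \right)} = z + z \left(-4\right) = z - 4 z = - 3 z$)
$-42014 - y{\left(-148 \right)} = -42014 - \left(-3\right) \left(-148\right) = -42014 - 444 = -42458$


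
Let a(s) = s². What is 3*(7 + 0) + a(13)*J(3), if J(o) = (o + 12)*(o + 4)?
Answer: 17766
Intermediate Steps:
J(o) = (4 + o)*(12 + o) (J(o) = (12 + o)*(4 + o) = (4 + o)*(12 + o))
3*(7 + 0) + a(13)*J(3) = 3*(7 + 0) + 13²*(48 + 3² + 16*3) = 3*7 + 169*(48 + 9 + 48) = 21 + 169*105 = 21 + 17745 = 17766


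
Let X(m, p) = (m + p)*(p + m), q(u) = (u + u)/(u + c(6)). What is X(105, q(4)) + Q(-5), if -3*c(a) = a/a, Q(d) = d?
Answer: 1389436/121 ≈ 11483.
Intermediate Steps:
c(a) = -⅓ (c(a) = -a/(3*a) = -⅓*1 = -⅓)
q(u) = 2*u/(-⅓ + u) (q(u) = (u + u)/(u - ⅓) = (2*u)/(-⅓ + u) = 2*u/(-⅓ + u))
X(m, p) = (m + p)² (X(m, p) = (m + p)*(m + p) = (m + p)²)
X(105, q(4)) + Q(-5) = (105 + 6*4/(-1 + 3*4))² - 5 = (105 + 6*4/(-1 + 12))² - 5 = (105 + 6*4/11)² - 5 = (105 + 6*4*(1/11))² - 5 = (105 + 24/11)² - 5 = (1179/11)² - 5 = 1390041/121 - 5 = 1389436/121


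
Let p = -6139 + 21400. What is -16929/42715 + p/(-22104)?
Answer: -342024077/314724120 ≈ -1.0867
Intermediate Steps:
p = 15261
-16929/42715 + p/(-22104) = -16929/42715 + 15261/(-22104) = -16929*1/42715 + 15261*(-1/22104) = -16929/42715 - 5087/7368 = -342024077/314724120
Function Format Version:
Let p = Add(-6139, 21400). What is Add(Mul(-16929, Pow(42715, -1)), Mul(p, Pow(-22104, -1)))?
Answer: Rational(-342024077, 314724120) ≈ -1.0867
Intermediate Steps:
p = 15261
Add(Mul(-16929, Pow(42715, -1)), Mul(p, Pow(-22104, -1))) = Add(Mul(-16929, Pow(42715, -1)), Mul(15261, Pow(-22104, -1))) = Add(Mul(-16929, Rational(1, 42715)), Mul(15261, Rational(-1, 22104))) = Add(Rational(-16929, 42715), Rational(-5087, 7368)) = Rational(-342024077, 314724120)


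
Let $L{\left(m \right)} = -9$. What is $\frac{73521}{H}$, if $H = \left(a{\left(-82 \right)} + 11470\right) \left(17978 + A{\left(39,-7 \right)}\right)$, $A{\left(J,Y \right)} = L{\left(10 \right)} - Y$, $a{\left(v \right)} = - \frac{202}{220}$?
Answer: $\frac{64185}{179988124} \approx 0.00035661$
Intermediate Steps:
$a{\left(v \right)} = - \frac{101}{110}$ ($a{\left(v \right)} = \left(-202\right) \frac{1}{220} = - \frac{101}{110}$)
$A{\left(J,Y \right)} = -9 - Y$
$H = \frac{11339251812}{55}$ ($H = \left(- \frac{101}{110} + 11470\right) \left(17978 - 2\right) = \frac{1261599 \left(17978 + \left(-9 + 7\right)\right)}{110} = \frac{1261599 \left(17978 - 2\right)}{110} = \frac{1261599}{110} \cdot 17976 = \frac{11339251812}{55} \approx 2.0617 \cdot 10^{8}$)
$\frac{73521}{H} = \frac{73521}{\frac{11339251812}{55}} = 73521 \cdot \frac{55}{11339251812} = \frac{64185}{179988124}$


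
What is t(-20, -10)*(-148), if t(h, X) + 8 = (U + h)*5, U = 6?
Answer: 11544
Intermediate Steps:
t(h, X) = 22 + 5*h (t(h, X) = -8 + (6 + h)*5 = -8 + (30 + 5*h) = 22 + 5*h)
t(-20, -10)*(-148) = (22 + 5*(-20))*(-148) = (22 - 100)*(-148) = -78*(-148) = 11544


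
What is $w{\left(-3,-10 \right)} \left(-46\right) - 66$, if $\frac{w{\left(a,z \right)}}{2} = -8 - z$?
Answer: $-250$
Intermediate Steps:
$w{\left(a,z \right)} = -16 - 2 z$ ($w{\left(a,z \right)} = 2 \left(-8 - z\right) = -16 - 2 z$)
$w{\left(-3,-10 \right)} \left(-46\right) - 66 = \left(-16 - -20\right) \left(-46\right) - 66 = \left(-16 + 20\right) \left(-46\right) - 66 = 4 \left(-46\right) - 66 = -184 - 66 = -250$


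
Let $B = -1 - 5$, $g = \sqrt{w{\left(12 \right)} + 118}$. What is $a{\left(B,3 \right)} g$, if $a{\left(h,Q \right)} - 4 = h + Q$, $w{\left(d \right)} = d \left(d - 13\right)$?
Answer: $\sqrt{106} \approx 10.296$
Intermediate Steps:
$w{\left(d \right)} = d \left(-13 + d\right)$
$g = \sqrt{106}$ ($g = \sqrt{12 \left(-13 + 12\right) + 118} = \sqrt{12 \left(-1\right) + 118} = \sqrt{-12 + 118} = \sqrt{106} \approx 10.296$)
$B = -6$
$a{\left(h,Q \right)} = 4 + Q + h$ ($a{\left(h,Q \right)} = 4 + \left(h + Q\right) = 4 + \left(Q + h\right) = 4 + Q + h$)
$a{\left(B,3 \right)} g = \left(4 + 3 - 6\right) \sqrt{106} = 1 \sqrt{106} = \sqrt{106}$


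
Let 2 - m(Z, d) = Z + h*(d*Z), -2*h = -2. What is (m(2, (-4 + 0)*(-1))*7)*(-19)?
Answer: 1064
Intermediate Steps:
h = 1 (h = -½*(-2) = 1)
m(Z, d) = 2 - Z - Z*d (m(Z, d) = 2 - (Z + 1*(d*Z)) = 2 - (Z + 1*(Z*d)) = 2 - (Z + Z*d) = 2 + (-Z - Z*d) = 2 - Z - Z*d)
(m(2, (-4 + 0)*(-1))*7)*(-19) = ((2 - 1*2 - 1*2*(-4 + 0)*(-1))*7)*(-19) = ((2 - 2 - 1*2*(-4*(-1)))*7)*(-19) = ((2 - 2 - 1*2*4)*7)*(-19) = ((2 - 2 - 8)*7)*(-19) = -8*7*(-19) = -56*(-19) = 1064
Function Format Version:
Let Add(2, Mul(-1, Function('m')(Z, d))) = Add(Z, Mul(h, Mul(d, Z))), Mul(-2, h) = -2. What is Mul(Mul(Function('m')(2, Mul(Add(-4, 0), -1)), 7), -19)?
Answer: 1064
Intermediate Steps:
h = 1 (h = Mul(Rational(-1, 2), -2) = 1)
Function('m')(Z, d) = Add(2, Mul(-1, Z), Mul(-1, Z, d)) (Function('m')(Z, d) = Add(2, Mul(-1, Add(Z, Mul(1, Mul(d, Z))))) = Add(2, Mul(-1, Add(Z, Mul(1, Mul(Z, d))))) = Add(2, Mul(-1, Add(Z, Mul(Z, d)))) = Add(2, Add(Mul(-1, Z), Mul(-1, Z, d))) = Add(2, Mul(-1, Z), Mul(-1, Z, d)))
Mul(Mul(Function('m')(2, Mul(Add(-4, 0), -1)), 7), -19) = Mul(Mul(Add(2, Mul(-1, 2), Mul(-1, 2, Mul(Add(-4, 0), -1))), 7), -19) = Mul(Mul(Add(2, -2, Mul(-1, 2, Mul(-4, -1))), 7), -19) = Mul(Mul(Add(2, -2, Mul(-1, 2, 4)), 7), -19) = Mul(Mul(Add(2, -2, -8), 7), -19) = Mul(Mul(-8, 7), -19) = Mul(-56, -19) = 1064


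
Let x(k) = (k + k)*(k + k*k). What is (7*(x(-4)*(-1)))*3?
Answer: 2016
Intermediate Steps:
x(k) = 2*k*(k + k**2) (x(k) = (2*k)*(k + k**2) = 2*k*(k + k**2))
(7*(x(-4)*(-1)))*3 = (7*((2*(-4)**2*(1 - 4))*(-1)))*3 = (7*((2*16*(-3))*(-1)))*3 = (7*(-96*(-1)))*3 = (7*96)*3 = 672*3 = 2016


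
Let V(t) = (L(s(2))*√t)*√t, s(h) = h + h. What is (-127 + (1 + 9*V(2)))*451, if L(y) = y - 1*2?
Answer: -40590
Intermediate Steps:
s(h) = 2*h
L(y) = -2 + y (L(y) = y - 2 = -2 + y)
V(t) = 2*t (V(t) = ((-2 + 2*2)*√t)*√t = ((-2 + 4)*√t)*√t = (2*√t)*√t = 2*t)
(-127 + (1 + 9*V(2)))*451 = (-127 + (1 + 9*(2*2)))*451 = (-127 + (1 + 9*4))*451 = (-127 + (1 + 36))*451 = (-127 + 37)*451 = -90*451 = -40590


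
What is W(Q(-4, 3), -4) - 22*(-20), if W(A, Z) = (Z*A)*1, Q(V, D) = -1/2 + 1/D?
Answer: 1322/3 ≈ 440.67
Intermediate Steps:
Q(V, D) = -½ + 1/D (Q(V, D) = -1*½ + 1/D = -½ + 1/D)
W(A, Z) = A*Z (W(A, Z) = (A*Z)*1 = A*Z)
W(Q(-4, 3), -4) - 22*(-20) = ((½)*(2 - 1*3)/3)*(-4) - 22*(-20) = ((½)*(⅓)*(2 - 3))*(-4) + 440 = ((½)*(⅓)*(-1))*(-4) + 440 = -⅙*(-4) + 440 = ⅔ + 440 = 1322/3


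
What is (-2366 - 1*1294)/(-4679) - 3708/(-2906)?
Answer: 13992846/6798587 ≈ 2.0582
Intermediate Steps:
(-2366 - 1*1294)/(-4679) - 3708/(-2906) = (-2366 - 1294)*(-1/4679) - 3708*(-1/2906) = -3660*(-1/4679) + 1854/1453 = 3660/4679 + 1854/1453 = 13992846/6798587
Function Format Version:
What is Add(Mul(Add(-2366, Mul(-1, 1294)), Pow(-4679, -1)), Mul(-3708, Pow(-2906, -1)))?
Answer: Rational(13992846, 6798587) ≈ 2.0582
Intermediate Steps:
Add(Mul(Add(-2366, Mul(-1, 1294)), Pow(-4679, -1)), Mul(-3708, Pow(-2906, -1))) = Add(Mul(Add(-2366, -1294), Rational(-1, 4679)), Mul(-3708, Rational(-1, 2906))) = Add(Mul(-3660, Rational(-1, 4679)), Rational(1854, 1453)) = Add(Rational(3660, 4679), Rational(1854, 1453)) = Rational(13992846, 6798587)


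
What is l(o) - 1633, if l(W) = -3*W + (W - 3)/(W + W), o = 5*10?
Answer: -178253/100 ≈ -1782.5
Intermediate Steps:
o = 50
l(W) = -3*W + (-3 + W)/(2*W) (l(W) = -3*W + (-3 + W)/((2*W)) = -3*W + (-3 + W)*(1/(2*W)) = -3*W + (-3 + W)/(2*W))
l(o) - 1633 = (½)*(-3 + 50 - 6*50²)/50 - 1633 = (½)*(1/50)*(-3 + 50 - 6*2500) - 1633 = (½)*(1/50)*(-3 + 50 - 15000) - 1633 = (½)*(1/50)*(-14953) - 1633 = -14953/100 - 1633 = -178253/100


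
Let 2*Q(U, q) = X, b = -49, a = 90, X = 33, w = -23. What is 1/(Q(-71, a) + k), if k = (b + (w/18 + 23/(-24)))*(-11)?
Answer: 72/41767 ≈ 0.0017238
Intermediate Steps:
Q(U, q) = 33/2 (Q(U, q) = (1/2)*33 = 33/2)
k = 40579/72 (k = (-49 + (-23/18 + 23/(-24)))*(-11) = (-49 + (-23*1/18 + 23*(-1/24)))*(-11) = (-49 + (-23/18 - 23/24))*(-11) = (-49 - 161/72)*(-11) = -3689/72*(-11) = 40579/72 ≈ 563.60)
1/(Q(-71, a) + k) = 1/(33/2 + 40579/72) = 1/(41767/72) = 72/41767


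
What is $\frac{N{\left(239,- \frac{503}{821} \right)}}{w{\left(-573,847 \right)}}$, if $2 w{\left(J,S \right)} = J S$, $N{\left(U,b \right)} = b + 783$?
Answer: $- \frac{1284680}{398456751} \approx -0.0032241$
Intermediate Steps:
$N{\left(U,b \right)} = 783 + b$
$w{\left(J,S \right)} = \frac{J S}{2}$
$\frac{N{\left(239,- \frac{503}{821} \right)}}{w{\left(-573,847 \right)}} = \frac{783 - \frac{503}{821}}{\frac{1}{2} \left(-573\right) 847} = \frac{783 - \frac{503}{821}}{- \frac{485331}{2}} = \left(783 - \frac{503}{821}\right) \left(- \frac{2}{485331}\right) = \frac{642340}{821} \left(- \frac{2}{485331}\right) = - \frac{1284680}{398456751}$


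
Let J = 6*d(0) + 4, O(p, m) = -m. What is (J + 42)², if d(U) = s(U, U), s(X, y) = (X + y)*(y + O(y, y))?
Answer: 2116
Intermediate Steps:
s(X, y) = 0 (s(X, y) = (X + y)*(y - y) = (X + y)*0 = 0)
d(U) = 0
J = 4 (J = 6*0 + 4 = 0 + 4 = 4)
(J + 42)² = (4 + 42)² = 46² = 2116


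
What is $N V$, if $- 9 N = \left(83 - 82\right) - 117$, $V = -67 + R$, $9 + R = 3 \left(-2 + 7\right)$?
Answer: $- \frac{7076}{9} \approx -786.22$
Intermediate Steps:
$R = 6$ ($R = -9 + 3 \left(-2 + 7\right) = -9 + 3 \cdot 5 = -9 + 15 = 6$)
$V = -61$ ($V = -67 + 6 = -61$)
$N = \frac{116}{9}$ ($N = - \frac{\left(83 - 82\right) - 117}{9} = - \frac{1 - 117}{9} = \left(- \frac{1}{9}\right) \left(-116\right) = \frac{116}{9} \approx 12.889$)
$N V = \frac{116}{9} \left(-61\right) = - \frac{7076}{9}$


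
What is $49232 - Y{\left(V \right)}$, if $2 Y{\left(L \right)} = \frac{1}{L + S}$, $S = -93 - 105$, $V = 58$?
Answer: $\frac{13784961}{280} \approx 49232.0$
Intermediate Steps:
$S = -198$
$Y{\left(L \right)} = \frac{1}{2 \left(-198 + L\right)}$ ($Y{\left(L \right)} = \frac{1}{2 \left(L - 198\right)} = \frac{1}{2 \left(-198 + L\right)}$)
$49232 - Y{\left(V \right)} = 49232 - \frac{1}{2 \left(-198 + 58\right)} = 49232 - \frac{1}{2 \left(-140\right)} = 49232 - \frac{1}{2} \left(- \frac{1}{140}\right) = 49232 - - \frac{1}{280} = 49232 + \frac{1}{280} = \frac{13784961}{280}$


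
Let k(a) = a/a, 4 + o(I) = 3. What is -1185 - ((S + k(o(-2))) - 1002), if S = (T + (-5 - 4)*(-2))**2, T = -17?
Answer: -185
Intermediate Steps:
o(I) = -1 (o(I) = -4 + 3 = -1)
k(a) = 1
S = 1 (S = (-17 + (-5 - 4)*(-2))**2 = (-17 - 9*(-2))**2 = (-17 + 18)**2 = 1**2 = 1)
-1185 - ((S + k(o(-2))) - 1002) = -1185 - ((1 + 1) - 1002) = -1185 - (2 - 1002) = -1185 - 1*(-1000) = -1185 + 1000 = -185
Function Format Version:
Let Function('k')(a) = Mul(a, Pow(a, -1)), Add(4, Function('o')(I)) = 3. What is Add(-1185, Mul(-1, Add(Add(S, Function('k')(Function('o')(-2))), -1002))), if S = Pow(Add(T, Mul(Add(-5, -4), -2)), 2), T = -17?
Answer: -185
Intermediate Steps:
Function('o')(I) = -1 (Function('o')(I) = Add(-4, 3) = -1)
Function('k')(a) = 1
S = 1 (S = Pow(Add(-17, Mul(Add(-5, -4), -2)), 2) = Pow(Add(-17, Mul(-9, -2)), 2) = Pow(Add(-17, 18), 2) = Pow(1, 2) = 1)
Add(-1185, Mul(-1, Add(Add(S, Function('k')(Function('o')(-2))), -1002))) = Add(-1185, Mul(-1, Add(Add(1, 1), -1002))) = Add(-1185, Mul(-1, Add(2, -1002))) = Add(-1185, Mul(-1, -1000)) = Add(-1185, 1000) = -185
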